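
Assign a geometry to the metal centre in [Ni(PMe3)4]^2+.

square planar

Trimethylphosphine is neutral; balancing the +2 overall charge requires Ni(II).
Group 10 minus oxidation state 2 gives a d⁸ configuration.
With 4 monodentate ligands the coordination number is 4.
Trimethylphosphine is a strong-field ligand (high in the spectrochemical series).
A 3d d⁸ ion with strong-field ligands gains enough CFSE to favour square planar over tetrahedral.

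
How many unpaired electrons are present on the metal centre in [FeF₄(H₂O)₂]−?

Summing ligand charges against the −1 overall charge gives an oxidation state of +3 for iron.
Group 8 minus oxidation state 3 gives a d⁵ configuration.
The spin state decides the count: Fluoride is a weak-field ligand for a first-row metal, so the complex is high-spin.
An octahedral high-spin d⁵ ion is t₂g³e_g², giving 5 unpaired electrons.

5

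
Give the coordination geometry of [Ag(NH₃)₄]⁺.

Summing ligand charges against the +1 overall charge gives an oxidation state of +1 for silver.
Ag sits in group 11, so the d-electron count is 11 − 1 = 10.
With 4 monodentate ligands the coordination number is 4.
A d¹⁰ ion has no crystal-field stabilisation preference between square planar and tetrahedral, so four ligands adopt the sterically favoured tetrahedral geometry.

tetrahedral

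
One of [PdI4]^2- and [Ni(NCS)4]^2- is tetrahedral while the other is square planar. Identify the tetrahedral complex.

[Ni(NCS)4]^2-

For [PdI4]^2-: Ligand charges: each iodide is −1. With an overall charge of −2 the palladium centre must be in the +2 oxidation state. Group 10 minus oxidation state 2 gives a d⁸ configuration. A 4d d⁸ ion has a large crystal-field splitting; square planar leaves the high-energy d_{x²−y²} orbital empty and maximises CFSE. → square planar.
For [Ni(NCS)4]^2-: Each isothiocyanate is −1; balancing the −2 overall charge requires Ni(II). Group 10 minus oxidation state 2 gives a d⁸ configuration. Isothiocyanate is a weak-field ligand. With weak-field ligands the CFSE gain from square planar is small, so a 3d d⁸ ion takes the sterically preferred tetrahedral geometry. → tetrahedral.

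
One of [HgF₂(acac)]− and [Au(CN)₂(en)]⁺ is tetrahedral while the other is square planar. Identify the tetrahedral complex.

For [HgF₂(acac)]−: Summing ligand charges against the −1 overall charge gives an oxidation state of +2 for mercury. Mercury is a group-12 element; Hg(II) is therefore d¹⁰. A d¹⁰ ion has no crystal-field stabilisation preference between square planar and tetrahedral, so four ligands adopt the sterically favoured tetrahedral geometry. → tetrahedral.
For [Au(CN)₂(en)]⁺: Ligand charges: each cyanide is −1; ethylenediamine is neutral. With an overall charge of +1 the gold centre must be in the +3 oxidation state. Au sits in group 11, so the d-electron count is 11 − 3 = 8. A 5d d⁸ ion has a large crystal-field splitting; square planar leaves the high-energy d_{x²−y²} orbital empty and maximises CFSE. → square planar.

[HgF₂(acac)]−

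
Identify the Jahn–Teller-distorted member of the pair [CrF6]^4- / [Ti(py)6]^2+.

[CrF6]^4-

[CrF6]^4-: Each fluoride is −1; balancing the −4 overall charge requires Cr(II). Cr sits in group 6, so the d-electron count is 6 − 2 = 4. Fluoride is a weak-field ligand for a first-row metal, so the complex is high-spin. The t₂g³e_g¹ (high-spin) configuration has an unevenly filled e_g set; the Jahn–Teller theorem predicts a tetragonal distortion (typically axial elongation) to lift the degeneracy.
[Ti(py)6]^2+: Ligand charges: pyridine is neutral. With an overall charge of +2 the titanium centre must be in the +2 oxidation state. Ti sits in group 4, so the d-electron count is 4 − 2 = 2. The d² configuration leaves the e_g set evenly filled (or empty) — no strong Jahn–Teller driving force.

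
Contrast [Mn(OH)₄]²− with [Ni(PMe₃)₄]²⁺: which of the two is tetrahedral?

[Mn(OH)₄]²−

For [Mn(OH)₄]²−: Ligand charges: each hydroxide is −1. With an overall charge of −2 the manganese centre must be in the +2 oxidation state. Group 7 minus oxidation state 2 gives a d⁵ configuration. A high-spin d⁵ ion has zero CFSE in either geometry, so four ligands adopt the sterically favoured tetrahedral geometry. → tetrahedral.
For [Ni(PMe₃)₄]²⁺: Trimethylphosphine is neutral; balancing the +2 overall charge requires Ni(II). Ni sits in group 10, so the d-electron count is 10 − 2 = 8. Trimethylphosphine is a strong-field ligand (high in the spectrochemical series). A 3d d⁸ ion with strong-field ligands gains enough CFSE to favour square planar over tetrahedral. → square planar.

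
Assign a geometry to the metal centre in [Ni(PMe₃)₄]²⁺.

Summing ligand charges against the +2 overall charge gives an oxidation state of +2 for nickel.
Ni sits in group 10, so the d-electron count is 10 − 2 = 8.
Coordination number: 4.
Trimethylphosphine is a strong-field ligand (high in the spectrochemical series).
A 3d d⁸ ion with strong-field ligands gains enough CFSE to favour square planar over tetrahedral.

square planar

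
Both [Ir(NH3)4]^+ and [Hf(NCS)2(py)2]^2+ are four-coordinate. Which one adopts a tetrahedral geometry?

[Hf(NCS)2(py)2]^2+

For [Ir(NH3)4]^+: Ammonia is neutral; balancing the +1 overall charge requires Ir(I). Ir sits in group 9, so the d-electron count is 9 − 1 = 8. A 5d d⁸ ion has a large crystal-field splitting; square planar leaves the high-energy d_{x²−y²} orbital empty and maximises CFSE. → square planar.
For [Hf(NCS)2(py)2]^2+: Each isothiocyanate is −1; pyridine is neutral; balancing the +2 overall charge requires Hf(IV). Group 4 minus oxidation state 4 gives a d⁰ configuration. A d⁰ ion has no crystal-field stabilisation preference between square planar and tetrahedral, so four ligands adopt the sterically favoured tetrahedral geometry. → tetrahedral.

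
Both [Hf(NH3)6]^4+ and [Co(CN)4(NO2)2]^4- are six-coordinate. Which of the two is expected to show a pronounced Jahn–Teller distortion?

[Co(CN)4(NO2)2]^4-

[Hf(NH3)6]^4+: Summing ligand charges against the +4 overall charge gives an oxidation state of +4 for hafnium. Group 4 minus oxidation state 4 gives a d⁰ configuration. The d⁰ configuration leaves the e_g set evenly filled (or empty) — no strong Jahn–Teller driving force.
[Co(CN)4(NO2)2]^4-: Ligand charges: each cyanide is −1; each nitro (N-bound nitrite) is −1. With an overall charge of −4 the cobalt centre must be in the +2 oxidation state. Co sits in group 9, so the d-electron count is 9 − 2 = 7. Cyanide and nitro (N-bound nitrite) are strong-field ligands (high in the spectrochemical series) for a first-row metal, so the complex is low-spin. The t₂g⁶e_g¹ (low-spin) configuration has an unevenly filled e_g set; the Jahn–Teller theorem predicts a tetragonal distortion (typically axial elongation) to lift the degeneracy.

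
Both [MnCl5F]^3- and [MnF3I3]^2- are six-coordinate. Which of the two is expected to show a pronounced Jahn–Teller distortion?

[MnCl5F]^3-

[MnCl5F]^3-: Ligand charges: each chloride is −1; each fluoride is −1. With an overall charge of −3 the manganese centre must be in the +3 oxidation state. Group 7 minus oxidation state 3 gives a d⁴ configuration. Chloride and fluoride are weak-field ligands for a first-row metal, so the complex is high-spin. The t₂g³e_g¹ (high-spin) configuration has an unevenly filled e_g set; the Jahn–Teller theorem predicts a tetragonal distortion (typically axial elongation) to lift the degeneracy.
[MnF3I3]^2-: Each fluoride is −1; each iodide is −1; balancing the −2 overall charge requires Mn(IV). Mn sits in group 7, so the d-electron count is 7 − 4 = 3. The d³ configuration leaves the e_g set evenly filled (or empty) — no strong Jahn–Teller driving force.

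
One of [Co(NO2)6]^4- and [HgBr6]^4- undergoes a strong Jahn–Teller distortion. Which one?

[Co(NO2)6]^4-: Ligand charges: each nitro (N-bound nitrite) is −1. With an overall charge of −4 the cobalt centre must be in the +2 oxidation state. Co sits in group 9, so the d-electron count is 9 − 2 = 7. Nitro (N-bound nitrite) is a strong-field ligand (high in the spectrochemical series) for a first-row metal, so the complex is low-spin. The t₂g⁶e_g¹ (low-spin) configuration has an unevenly filled e_g set; the Jahn–Teller theorem predicts a tetragonal distortion (typically axial elongation) to lift the degeneracy.
[HgBr6]^4-: Each bromide is −1; balancing the −4 overall charge requires Hg(II). Group 12 minus oxidation state 2 gives a d¹⁰ configuration. The d¹⁰ configuration leaves the e_g set evenly filled (or empty) — no strong Jahn–Teller driving force.

[Co(NO2)6]^4-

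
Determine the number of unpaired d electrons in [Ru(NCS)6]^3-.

1 unpaired electron

Each isothiocyanate is −1; balancing the −3 overall charge requires Ru(III).
Group 8 minus oxidation state 3 gives a d⁵ configuration.
The spin state decides the count: a 4d ion has a large Δₒ and is invariably low-spin.
An octahedral low-spin d⁵ ion is t₂g⁵e_g⁰, giving 1 unpaired electron.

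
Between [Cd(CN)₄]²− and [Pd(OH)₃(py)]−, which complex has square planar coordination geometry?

For [Cd(CN)₄]²−: Summing ligand charges against the −2 overall charge gives an oxidation state of +2 for cadmium. Cd sits in group 12, so the d-electron count is 12 − 2 = 10. A d¹⁰ ion has no crystal-field stabilisation preference between square planar and tetrahedral, so four ligands adopt the sterically favoured tetrahedral geometry. → tetrahedral.
For [Pd(OH)₃(py)]−: Summing ligand charges against the −1 overall charge gives an oxidation state of +2 for palladium. Pd sits in group 10, so the d-electron count is 10 − 2 = 8. A 4d d⁸ ion has a large crystal-field splitting; square planar leaves the high-energy d_{x²−y²} orbital empty and maximises CFSE. → square planar.

[Pd(OH)₃(py)]−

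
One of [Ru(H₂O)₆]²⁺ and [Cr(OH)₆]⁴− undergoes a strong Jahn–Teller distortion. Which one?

[Ru(H₂O)₆]²⁺: Ligand charges: water is neutral. With an overall charge of +2 the ruthenium centre must be in the +2 oxidation state. Group 8 minus oxidation state 2 gives a d⁶ configuration. A 4d ion has a large Δₒ and is invariably low-spin. The d⁶ configuration leaves the e_g set evenly filled (or empty) — no strong Jahn–Teller driving force.
[Cr(OH)₆]⁴−: Ligand charges: each hydroxide is −1. With an overall charge of −4 the chromium centre must be in the +2 oxidation state. Group 6 minus oxidation state 2 gives a d⁴ configuration. Hydroxide is a weak-field ligand for a first-row metal, so the complex is high-spin. The t₂g³e_g¹ (high-spin) configuration has an unevenly filled e_g set; the Jahn–Teller theorem predicts a tetragonal distortion (typically axial elongation) to lift the degeneracy.

[Cr(OH)₆]⁴−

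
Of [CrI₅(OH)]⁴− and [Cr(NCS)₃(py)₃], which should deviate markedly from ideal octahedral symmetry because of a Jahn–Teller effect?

[CrI₅(OH)]⁴−: Each iodide is −1; each hydroxide is −1; balancing the −4 overall charge requires Cr(II). Chromium is a group-6 element; Cr(II) is therefore d⁴. Hydroxide and iodide are weak-field ligands for a first-row metal, so the complex is high-spin. The t₂g³e_g¹ (high-spin) configuration has an unevenly filled e_g set; the Jahn–Teller theorem predicts a tetragonal distortion (typically axial elongation) to lift the degeneracy.
[Cr(NCS)₃(py)₃]: Each isothiocyanate is −1; pyridine is neutral; balancing the 0 overall charge requires Cr(III). Group 6 minus oxidation state 3 gives a d³ configuration. The d³ configuration leaves the e_g set evenly filled (or empty) — no strong Jahn–Teller driving force.

[CrI₅(OH)]⁴−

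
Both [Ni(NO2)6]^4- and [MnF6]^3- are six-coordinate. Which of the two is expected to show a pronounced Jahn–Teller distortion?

[Ni(NO2)6]^4-: Ligand charges: each nitro (N-bound nitrite) is −1. With an overall charge of −4 the nickel centre must be in the +2 oxidation state. Ni sits in group 10, so the d-electron count is 10 − 2 = 8. The d⁸ configuration leaves the e_g set evenly filled (or empty) — no strong Jahn–Teller driving force.
[MnF6]^3-: Summing ligand charges against the −3 overall charge gives an oxidation state of +3 for manganese. Mn sits in group 7, so the d-electron count is 7 − 3 = 4. Fluoride is a weak-field ligand for a first-row metal, so the complex is high-spin. The t₂g³e_g¹ (high-spin) configuration has an unevenly filled e_g set; the Jahn–Teller theorem predicts a tetragonal distortion (typically axial elongation) to lift the degeneracy.

[MnF6]^3-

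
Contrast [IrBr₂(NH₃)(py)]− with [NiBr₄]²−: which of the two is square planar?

[IrBr₂(NH₃)(py)]−

For [IrBr₂(NH₃)(py)]−: Summing ligand charges against the −1 overall charge gives an oxidation state of +1 for iridium. Iridium is a group-9 element; Ir(I) is therefore d⁸. A 5d d⁸ ion has a large crystal-field splitting; square planar leaves the high-energy d_{x²−y²} orbital empty and maximises CFSE. → square planar.
For [NiBr₄]²−: Summing ligand charges against the −2 overall charge gives an oxidation state of +2 for nickel. Ni sits in group 10, so the d-electron count is 10 − 2 = 8. Bromide is a weak-field ligand. With weak-field ligands the CFSE gain from square planar is small, so a 3d d⁸ ion takes the sterically preferred tetrahedral geometry. → tetrahedral.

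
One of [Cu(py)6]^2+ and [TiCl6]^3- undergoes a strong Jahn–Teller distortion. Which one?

[Cu(py)6]^2+

[Cu(py)6]^2+: Summing ligand charges against the +2 overall charge gives an oxidation state of +2 for copper. Group 11 minus oxidation state 2 gives a d⁹ configuration. The t₂g⁶e_g³ configuration has an unevenly filled e_g set; the Jahn–Teller theorem predicts a tetragonal distortion (typically axial elongation) to lift the degeneracy.
[TiCl6]^3-: Ligand charges: each chloride is −1. With an overall charge of −3 the titanium centre must be in the +3 oxidation state. Titanium is a group-4 element; Ti(III) is therefore d¹. The d¹ configuration leaves the e_g set evenly filled (or empty) — no strong Jahn–Teller driving force.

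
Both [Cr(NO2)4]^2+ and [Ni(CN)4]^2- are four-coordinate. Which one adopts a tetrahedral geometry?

For [Cr(NO2)4]^2+: Ligand charges: each nitro (N-bound nitrite) is −1. With an overall charge of +2 the chromium centre must be in the +6 oxidation state. Group 6 minus oxidation state 6 gives a d⁰ configuration. A d⁰ ion has no crystal-field stabilisation preference between square planar and tetrahedral, so four ligands adopt the sterically favoured tetrahedral geometry. → tetrahedral.
For [Ni(CN)4]^2-: Summing ligand charges against the −2 overall charge gives an oxidation state of +2 for nickel. Ni sits in group 10, so the d-electron count is 10 − 2 = 8. Cyanide is a strong-field ligand (high in the spectrochemical series). A 3d d⁸ ion with strong-field ligands gains enough CFSE to favour square planar over tetrahedral. → square planar.

[Cr(NO2)4]^2+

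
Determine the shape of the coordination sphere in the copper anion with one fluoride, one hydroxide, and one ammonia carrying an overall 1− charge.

trigonal planar

Summing ligand charges against the −1 overall charge gives an oxidation state of +1 for copper.
Group 11 minus oxidation state 1 gives a d¹⁰ configuration.
Coordination number: 3.
Three ligands around a d¹⁰ centre minimise repulsion in a trigonal-planar arrangement.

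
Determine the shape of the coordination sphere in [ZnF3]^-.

Ligand charges: each fluoride is −1. With an overall charge of −1 the zinc centre must be in the +2 oxidation state.
Zn sits in group 12, so the d-electron count is 12 − 2 = 10.
Coordination number: 3.
Three ligands around a d¹⁰ centre minimise repulsion in a trigonal-planar arrangement.

trigonal planar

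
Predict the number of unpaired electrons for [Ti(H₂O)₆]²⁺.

Summing ligand charges against the +2 overall charge gives an oxidation state of +2 for titanium.
Ti sits in group 4, so the d-electron count is 4 − 2 = 2.
In an octahedral field the d² configuration is t₂g²e_g⁰ (only one arrangement possible), giving 2 unpaired electrons.

2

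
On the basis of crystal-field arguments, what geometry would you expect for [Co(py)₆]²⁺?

octahedral

Summing ligand charges against the +2 overall charge gives an oxidation state of +2 for cobalt.
Group 9 minus oxidation state 2 gives a d⁷ configuration.
With 6 monodentate ligands the coordination number is 6.
Six donors around a single metal centre give an octahedral coordination sphere.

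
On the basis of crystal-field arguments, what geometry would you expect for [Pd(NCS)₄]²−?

square planar

Each isothiocyanate is −1; balancing the −2 overall charge requires Pd(II).
Palladium is a group-10 element; Pd(II) is therefore d⁸.
With 4 monodentate ligands the coordination number is 4.
A 4d d⁸ ion has a large crystal-field splitting; square planar leaves the high-energy d_{x²−y²} orbital empty and maximises CFSE.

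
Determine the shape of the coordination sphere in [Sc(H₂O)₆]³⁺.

Summing ligand charges against the +3 overall charge gives an oxidation state of +3 for scandium.
Group 3 minus oxidation state 3 gives a d⁰ configuration.
Coordination number: 6.
Six donors around a single metal centre give an octahedral coordination sphere.

octahedral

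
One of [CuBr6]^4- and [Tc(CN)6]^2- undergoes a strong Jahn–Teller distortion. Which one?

[CuBr6]^4-: Summing ligand charges against the −4 overall charge gives an oxidation state of +2 for copper. Copper is a group-11 element; Cu(II) is therefore d⁹. The t₂g⁶e_g³ configuration has an unevenly filled e_g set; the Jahn–Teller theorem predicts a tetragonal distortion (typically axial elongation) to lift the degeneracy.
[Tc(CN)6]^2-: Each cyanide is −1; balancing the −2 overall charge requires Tc(IV). Group 7 minus oxidation state 4 gives a d³ configuration. The d³ configuration leaves the e_g set evenly filled (or empty) — no strong Jahn–Teller driving force.

[CuBr6]^4-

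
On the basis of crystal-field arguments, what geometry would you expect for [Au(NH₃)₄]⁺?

tetrahedral

Summing ligand charges against the +1 overall charge gives an oxidation state of +1 for gold.
Group 11 minus oxidation state 1 gives a d¹⁰ configuration.
Coordination number: 4.
A d¹⁰ ion has no crystal-field stabilisation preference between square planar and tetrahedral, so four ligands adopt the sterically favoured tetrahedral geometry.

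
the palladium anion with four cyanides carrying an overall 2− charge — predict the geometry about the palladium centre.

square planar

Ligand charges: each cyanide is −1. With an overall charge of −2 the palladium centre must be in the +2 oxidation state.
Group 10 minus oxidation state 2 gives a d⁸ configuration.
With 4 monodentate ligands the coordination number is 4.
A 4d d⁸ ion has a large crystal-field splitting; square planar leaves the high-energy d_{x²−y²} orbital empty and maximises CFSE.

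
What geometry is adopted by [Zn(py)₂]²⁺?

linear

Pyridine is neutral; balancing the +2 overall charge requires Zn(II).
Group 12 minus oxidation state 2 gives a d¹⁰ configuration.
Coordination number: 2.
A d¹⁰ ion with only two ligands adopts a linear arrangement (sp hybridisation; no CFSE preference).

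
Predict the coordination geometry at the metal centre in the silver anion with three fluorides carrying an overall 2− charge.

trigonal planar

Ligand charges: each fluoride is −1. With an overall charge of −2 the silver centre must be in the +1 oxidation state.
Silver is a group-11 element; Ag(I) is therefore d¹⁰.
With 3 monodentate ligands the coordination number is 3.
Three ligands around a d¹⁰ centre minimise repulsion in a trigonal-planar arrangement.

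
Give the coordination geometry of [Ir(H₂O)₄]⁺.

square planar

Summing ligand charges against the +1 overall charge gives an oxidation state of +1 for iridium.
Group 9 minus oxidation state 1 gives a d⁸ configuration.
With 4 monodentate ligands the coordination number is 4.
A 5d d⁸ ion has a large crystal-field splitting; square planar leaves the high-energy d_{x²−y²} orbital empty and maximises CFSE.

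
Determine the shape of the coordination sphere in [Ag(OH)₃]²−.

trigonal planar

Summing ligand charges against the −2 overall charge gives an oxidation state of +1 for silver.
Group 11 minus oxidation state 1 gives a d¹⁰ configuration.
With 3 monodentate ligands the coordination number is 3.
Three ligands around a d¹⁰ centre minimise repulsion in a trigonal-planar arrangement.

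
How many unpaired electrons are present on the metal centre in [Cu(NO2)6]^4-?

Each nitro (N-bound nitrite) is −1; balancing the −4 overall charge requires Cu(II).
Cu sits in group 11, so the d-electron count is 11 − 2 = 9.
In an octahedral field the d⁹ configuration is t₂g⁶e_g³ (only one arrangement possible), giving 1 unpaired electron.

1 unpaired electron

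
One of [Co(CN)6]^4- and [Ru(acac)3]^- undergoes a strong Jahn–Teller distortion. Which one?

[Co(CN)6]^4-

[Co(CN)6]^4-: Summing ligand charges against the −4 overall charge gives an oxidation state of +2 for cobalt. Co sits in group 9, so the d-electron count is 9 − 2 = 7. Cyanide is a strong-field ligand (high in the spectrochemical series) for a first-row metal, so the complex is low-spin. The t₂g⁶e_g¹ (low-spin) configuration has an unevenly filled e_g set; the Jahn–Teller theorem predicts a tetragonal distortion (typically axial elongation) to lift the degeneracy.
[Ru(acac)3]^-: Ligand charges: each acetylacetonate is −1. With an overall charge of −1 the ruthenium centre must be in the +2 oxidation state. Group 8 minus oxidation state 2 gives a d⁶ configuration. A 4d ion has a large Δₒ and is invariably low-spin. The d⁶ configuration leaves the e_g set evenly filled (or empty) — no strong Jahn–Teller driving force.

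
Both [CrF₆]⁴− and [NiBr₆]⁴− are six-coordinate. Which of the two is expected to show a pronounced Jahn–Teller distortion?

[CrF₆]⁴−: Each fluoride is −1; balancing the −4 overall charge requires Cr(II). Cr sits in group 6, so the d-electron count is 6 − 2 = 4. Fluoride is a weak-field ligand for a first-row metal, so the complex is high-spin. The t₂g³e_g¹ (high-spin) configuration has an unevenly filled e_g set; the Jahn–Teller theorem predicts a tetragonal distortion (typically axial elongation) to lift the degeneracy.
[NiBr₆]⁴−: Summing ligand charges against the −4 overall charge gives an oxidation state of +2 for nickel. Ni sits in group 10, so the d-electron count is 10 − 2 = 8. The d⁸ configuration leaves the e_g set evenly filled (or empty) — no strong Jahn–Teller driving force.

[CrF₆]⁴−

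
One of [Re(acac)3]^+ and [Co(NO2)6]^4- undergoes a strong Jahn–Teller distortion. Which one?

[Re(acac)3]^+: Summing ligand charges against the +1 overall charge gives an oxidation state of +4 for rhenium. Re sits in group 7, so the d-electron count is 7 − 4 = 3. The d³ configuration leaves the e_g set evenly filled (or empty) — no strong Jahn–Teller driving force.
[Co(NO2)6]^4-: Ligand charges: each nitro (N-bound nitrite) is −1. With an overall charge of −4 the cobalt centre must be in the +2 oxidation state. Co sits in group 9, so the d-electron count is 9 − 2 = 7. Nitro (N-bound nitrite) is a strong-field ligand (high in the spectrochemical series) for a first-row metal, so the complex is low-spin. The t₂g⁶e_g¹ (low-spin) configuration has an unevenly filled e_g set; the Jahn–Teller theorem predicts a tetragonal distortion (typically axial elongation) to lift the degeneracy.

[Co(NO2)6]^4-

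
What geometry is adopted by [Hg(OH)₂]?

Each hydroxide is −1; balancing the 0 overall charge requires Hg(II).
Mercury is a group-12 element; Hg(II) is therefore d¹⁰.
With 2 monodentate ligands the coordination number is 2.
A d¹⁰ ion with only two ligands adopts a linear arrangement (sp hybridisation; no CFSE preference).

linear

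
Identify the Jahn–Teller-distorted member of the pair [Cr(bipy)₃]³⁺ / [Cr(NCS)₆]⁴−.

[Cr(NCS)₆]⁴−

[Cr(bipy)₃]³⁺: Summing ligand charges against the +3 overall charge gives an oxidation state of +3 for chromium. Chromium is a group-6 element; Cr(III) is therefore d³. The d³ configuration leaves the e_g set evenly filled (or empty) — no strong Jahn–Teller driving force.
[Cr(NCS)₆]⁴−: Summing ligand charges against the −4 overall charge gives an oxidation state of +2 for chromium. Chromium is a group-6 element; Cr(II) is therefore d⁴. Isothiocyanate is a weak-field ligand for a first-row metal, so the complex is high-spin. The t₂g³e_g¹ (high-spin) configuration has an unevenly filled e_g set; the Jahn–Teller theorem predicts a tetragonal distortion (typically axial elongation) to lift the degeneracy.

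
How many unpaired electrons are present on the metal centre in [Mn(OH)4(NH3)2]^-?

Each hydroxide is −1; ammonia is neutral; balancing the −1 overall charge requires Mn(III).
Group 7 minus oxidation state 3 gives a d⁴ configuration.
The spin state decides the count: Hydroxide is a weak-field ligand for a first-row metal, so the complex is high-spin.
An octahedral high-spin d⁴ ion is t₂g³e_g¹, giving 4 unpaired electrons.

4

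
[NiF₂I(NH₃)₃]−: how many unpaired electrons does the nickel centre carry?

Each fluoride is −1; each iodide is −1; ammonia is neutral; balancing the −1 overall charge requires Ni(II).
Group 10 minus oxidation state 2 gives a d⁸ configuration.
In an octahedral field the d⁸ configuration is t₂g⁶e_g² (only one arrangement possible), giving 2 unpaired electrons.

2 unpaired electrons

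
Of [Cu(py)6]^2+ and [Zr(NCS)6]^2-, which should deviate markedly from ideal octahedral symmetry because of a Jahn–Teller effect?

[Cu(py)6]^2+: Summing ligand charges against the +2 overall charge gives an oxidation state of +2 for copper. Copper is a group-11 element; Cu(II) is therefore d⁹. The t₂g⁶e_g³ configuration has an unevenly filled e_g set; the Jahn–Teller theorem predicts a tetragonal distortion (typically axial elongation) to lift the degeneracy.
[Zr(NCS)6]^2-: Summing ligand charges against the −2 overall charge gives an oxidation state of +4 for zirconium. Zr sits in group 4, so the d-electron count is 4 − 4 = 0. The d⁰ configuration leaves the e_g set evenly filled (or empty) — no strong Jahn–Teller driving force.

[Cu(py)6]^2+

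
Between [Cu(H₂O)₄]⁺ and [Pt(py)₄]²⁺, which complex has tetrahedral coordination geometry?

For [Cu(H₂O)₄]⁺: Water is neutral; balancing the +1 overall charge requires Cu(I). Group 11 minus oxidation state 1 gives a d¹⁰ configuration. A d¹⁰ ion has no crystal-field stabilisation preference between square planar and tetrahedral, so four ligands adopt the sterically favoured tetrahedral geometry. → tetrahedral.
For [Pt(py)₄]²⁺: Ligand charges: pyridine is neutral. With an overall charge of +2 the platinum centre must be in the +2 oxidation state. Group 10 minus oxidation state 2 gives a d⁸ configuration. A 5d d⁸ ion has a large crystal-field splitting; square planar leaves the high-energy d_{x²−y²} orbital empty and maximises CFSE. → square planar.

[Cu(H₂O)₄]⁺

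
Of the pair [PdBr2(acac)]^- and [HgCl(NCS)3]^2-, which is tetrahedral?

[HgCl(NCS)3]^2-

For [PdBr2(acac)]^-: Each bromide is −1; each acetylacetonate is −1; balancing the −1 overall charge requires Pd(II). Group 10 minus oxidation state 2 gives a d⁸ configuration. A 4d d⁸ ion has a large crystal-field splitting; square planar leaves the high-energy d_{x²−y²} orbital empty and maximises CFSE. → square planar.
For [HgCl(NCS)3]^2-: Ligand charges: each chloride is −1; each isothiocyanate is −1. With an overall charge of −2 the mercury centre must be in the +2 oxidation state. Group 12 minus oxidation state 2 gives a d¹⁰ configuration. A d¹⁰ ion has no crystal-field stabilisation preference between square planar and tetrahedral, so four ligands adopt the sterically favoured tetrahedral geometry. → tetrahedral.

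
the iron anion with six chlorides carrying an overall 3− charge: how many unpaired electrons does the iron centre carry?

5 unpaired electrons

Summing ligand charges against the −3 overall charge gives an oxidation state of +3 for iron.
Iron is a group-8 element; Fe(III) is therefore d⁵.
The spin state decides the count: Chloride is a weak-field ligand for a first-row metal, so the complex is high-spin.
An octahedral high-spin d⁵ ion is t₂g³e_g², giving 5 unpaired electrons.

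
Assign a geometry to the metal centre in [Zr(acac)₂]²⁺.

Ligand charges: each acetylacetonate is −1. With an overall charge of +2 the zirconium centre must be in the +4 oxidation state.
Group 4 minus oxidation state 4 gives a d⁰ configuration.
Counting donor atoms: 2×acetylacetonate (bidentate) → 4 donors. Coordination number = 4.
A d⁰ ion has no crystal-field stabilisation preference between square planar and tetrahedral, so four ligands adopt the sterically favoured tetrahedral geometry.

tetrahedral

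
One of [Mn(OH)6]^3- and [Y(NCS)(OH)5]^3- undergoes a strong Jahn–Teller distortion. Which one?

[Mn(OH)6]^3-

[Mn(OH)6]^3-: Summing ligand charges against the −3 overall charge gives an oxidation state of +3 for manganese. Mn sits in group 7, so the d-electron count is 7 − 3 = 4. Hydroxide is a weak-field ligand for a first-row metal, so the complex is high-spin. The t₂g³e_g¹ (high-spin) configuration has an unevenly filled e_g set; the Jahn–Teller theorem predicts a tetragonal distortion (typically axial elongation) to lift the degeneracy.
[Y(NCS)(OH)5]^3-: Each isothiocyanate is −1; each hydroxide is −1; balancing the −3 overall charge requires Y(III). Yttrium is a group-3 element; Y(III) is therefore d⁰. The d⁰ configuration leaves the e_g set evenly filled (or empty) — no strong Jahn–Teller driving force.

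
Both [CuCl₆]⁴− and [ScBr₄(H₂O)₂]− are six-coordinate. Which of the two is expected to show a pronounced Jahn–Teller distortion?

[CuCl₆]⁴−: Ligand charges: each chloride is −1. With an overall charge of −4 the copper centre must be in the +2 oxidation state. Cu sits in group 11, so the d-electron count is 11 − 2 = 9. The t₂g⁶e_g³ configuration has an unevenly filled e_g set; the Jahn–Teller theorem predicts a tetragonal distortion (typically axial elongation) to lift the degeneracy.
[ScBr₄(H₂O)₂]−: Each bromide is −1; water is neutral; balancing the −1 overall charge requires Sc(III). Sc sits in group 3, so the d-electron count is 3 − 3 = 0. The d⁰ configuration leaves the e_g set evenly filled (or empty) — no strong Jahn–Teller driving force.

[CuCl₆]⁴−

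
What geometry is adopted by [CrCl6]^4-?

octahedral

Each chloride is −1; balancing the −4 overall charge requires Cr(II).
Chromium is a group-6 element; Cr(II) is therefore d⁴.
Coordination number: 6.
Six donors around a single metal centre give an octahedral coordination sphere.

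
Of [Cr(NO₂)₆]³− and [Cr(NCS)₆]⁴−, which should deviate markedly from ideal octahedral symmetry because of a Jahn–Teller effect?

[Cr(NCS)₆]⁴−

[Cr(NO₂)₆]³−: Ligand charges: each nitro (N-bound nitrite) is −1. With an overall charge of −3 the chromium centre must be in the +3 oxidation state. Cr sits in group 6, so the d-electron count is 6 − 3 = 3. The d³ configuration leaves the e_g set evenly filled (or empty) — no strong Jahn–Teller driving force.
[Cr(NCS)₆]⁴−: Each isothiocyanate is −1; balancing the −4 overall charge requires Cr(II). Cr sits in group 6, so the d-electron count is 6 − 2 = 4. Isothiocyanate is a weak-field ligand for a first-row metal, so the complex is high-spin. The t₂g³e_g¹ (high-spin) configuration has an unevenly filled e_g set; the Jahn–Teller theorem predicts a tetragonal distortion (typically axial elongation) to lift the degeneracy.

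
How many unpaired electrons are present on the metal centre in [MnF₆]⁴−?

Summing ligand charges against the −4 overall charge gives an oxidation state of +2 for manganese.
Group 7 minus oxidation state 2 gives a d⁵ configuration.
The spin state decides the count: Fluoride is a weak-field ligand for a first-row metal, so the complex is high-spin.
An octahedral high-spin d⁵ ion is t₂g³e_g², giving 5 unpaired electrons.

5 unpaired electrons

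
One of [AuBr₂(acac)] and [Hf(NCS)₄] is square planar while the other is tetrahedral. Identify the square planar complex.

[AuBr₂(acac)]

For [AuBr₂(acac)]: Summing ligand charges against the 0 overall charge gives an oxidation state of +3 for gold. Au sits in group 11, so the d-electron count is 11 − 3 = 8. A 5d d⁸ ion has a large crystal-field splitting; square planar leaves the high-energy d_{x²−y²} orbital empty and maximises CFSE. → square planar.
For [Hf(NCS)₄]: Ligand charges: each isothiocyanate is −1. With an overall charge of 0 the hafnium centre must be in the +4 oxidation state. Hf sits in group 4, so the d-electron count is 4 − 4 = 0. A d⁰ ion has no crystal-field stabilisation preference between square planar and tetrahedral, so four ligands adopt the sterically favoured tetrahedral geometry. → tetrahedral.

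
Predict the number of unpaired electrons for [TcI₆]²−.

Ligand charges: each iodide is −1. With an overall charge of −2 the technetium centre must be in the +4 oxidation state.
Tc sits in group 7, so the d-electron count is 7 − 4 = 3.
In an octahedral field the d³ configuration is t₂g³e_g⁰ (only one arrangement possible), giving 3 unpaired electrons.

3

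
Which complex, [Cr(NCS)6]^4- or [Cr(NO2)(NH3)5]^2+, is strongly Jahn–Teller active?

[Cr(NCS)6]^4-: Summing ligand charges against the −4 overall charge gives an oxidation state of +2 for chromium. Group 6 minus oxidation state 2 gives a d⁴ configuration. Isothiocyanate is a weak-field ligand for a first-row metal, so the complex is high-spin. The t₂g³e_g¹ (high-spin) configuration has an unevenly filled e_g set; the Jahn–Teller theorem predicts a tetragonal distortion (typically axial elongation) to lift the degeneracy.
[Cr(NO2)(NH3)5]^2+: Each nitro (N-bound nitrite) is −1; ammonia is neutral; balancing the +2 overall charge requires Cr(III). Group 6 minus oxidation state 3 gives a d³ configuration. The d³ configuration leaves the e_g set evenly filled (or empty) — no strong Jahn–Teller driving force.

[Cr(NCS)6]^4-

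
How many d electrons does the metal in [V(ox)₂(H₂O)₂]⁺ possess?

Summing ligand charges against the +1 overall charge gives an oxidation state of +5 for vanadium.
Vanadium is a group-5 element; V(V) is therefore d⁰.

d⁰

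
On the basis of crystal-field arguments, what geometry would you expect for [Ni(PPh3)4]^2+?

square planar

Triphenylphosphine is neutral; balancing the +2 overall charge requires Ni(II).
Group 10 minus oxidation state 2 gives a d⁸ configuration.
Coordination number: 4.
Triphenylphosphine is a strong-field ligand (high in the spectrochemical series).
A 3d d⁸ ion with strong-field ligands gains enough CFSE to favour square planar over tetrahedral.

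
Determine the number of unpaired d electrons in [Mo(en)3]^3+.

3 unpaired electrons

Summing ligand charges against the +3 overall charge gives an oxidation state of +3 for molybdenum.
Mo sits in group 6, so the d-electron count is 6 − 3 = 3.
Counting donor atoms: 3×ethylenediamine (bidentate) → 6 donors. Coordination number = 6.
In an octahedral field the d³ configuration is t₂g³e_g⁰ (only one arrangement possible), giving 3 unpaired electrons.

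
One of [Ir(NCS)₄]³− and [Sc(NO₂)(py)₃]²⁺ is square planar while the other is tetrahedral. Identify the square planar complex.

For [Ir(NCS)₄]³−: Ligand charges: each isothiocyanate is −1. With an overall charge of −3 the iridium centre must be in the +1 oxidation state. Group 9 minus oxidation state 1 gives a d⁸ configuration. A 5d d⁸ ion has a large crystal-field splitting; square planar leaves the high-energy d_{x²−y²} orbital empty and maximises CFSE. → square planar.
For [Sc(NO₂)(py)₃]²⁺: Each nitro (N-bound nitrite) is −1; pyridine is neutral; balancing the +2 overall charge requires Sc(III). Group 3 minus oxidation state 3 gives a d⁰ configuration. A d⁰ ion has no crystal-field stabilisation preference between square planar and tetrahedral, so four ligands adopt the sterically favoured tetrahedral geometry. → tetrahedral.

[Ir(NCS)₄]³−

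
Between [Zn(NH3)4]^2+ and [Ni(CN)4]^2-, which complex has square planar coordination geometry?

For [Zn(NH3)4]^2+: Summing ligand charges against the +2 overall charge gives an oxidation state of +2 for zinc. Zinc is a group-12 element; Zn(II) is therefore d¹⁰. A d¹⁰ ion has no crystal-field stabilisation preference between square planar and tetrahedral, so four ligands adopt the sterically favoured tetrahedral geometry. → tetrahedral.
For [Ni(CN)4]^2-: Each cyanide is −1; balancing the −2 overall charge requires Ni(II). Nickel is a group-10 element; Ni(II) is therefore d⁸. Cyanide is a strong-field ligand (high in the spectrochemical series). A 3d d⁸ ion with strong-field ligands gains enough CFSE to favour square planar over tetrahedral. → square planar.

[Ni(CN)4]^2-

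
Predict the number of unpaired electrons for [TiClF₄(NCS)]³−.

1 unpaired electron

Ligand charges: each chloride is −1; each fluoride is −1; each isothiocyanate is −1. With an overall charge of −3 the titanium centre must be in the +3 oxidation state.
Titanium is a group-4 element; Ti(III) is therefore d¹.
In an octahedral field the d¹ configuration is t₂g¹e_g⁰ (only one arrangement possible), giving 1 unpaired electron.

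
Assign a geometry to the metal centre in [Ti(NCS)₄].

Each isothiocyanate is −1; balancing the 0 overall charge requires Ti(IV).
Titanium is a group-4 element; Ti(IV) is therefore d⁰.
With 4 monodentate ligands the coordination number is 4.
A d⁰ ion has no crystal-field stabilisation preference between square planar and tetrahedral, so four ligands adopt the sterically favoured tetrahedral geometry.

tetrahedral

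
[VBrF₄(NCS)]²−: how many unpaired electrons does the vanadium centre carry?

Summing ligand charges against the −2 overall charge gives an oxidation state of +4 for vanadium.
Group 5 minus oxidation state 4 gives a d¹ configuration.
In an octahedral field the d¹ configuration is t₂g¹e_g⁰ (only one arrangement possible), giving 1 unpaired electron.

1 unpaired electron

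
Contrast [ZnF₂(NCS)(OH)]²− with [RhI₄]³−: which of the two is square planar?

[RhI₄]³−

For [ZnF₂(NCS)(OH)]²−: Summing ligand charges against the −2 overall charge gives an oxidation state of +2 for zinc. Group 12 minus oxidation state 2 gives a d¹⁰ configuration. A d¹⁰ ion has no crystal-field stabilisation preference between square planar and tetrahedral, so four ligands adopt the sterically favoured tetrahedral geometry. → tetrahedral.
For [RhI₄]³−: Summing ligand charges against the −3 overall charge gives an oxidation state of +1 for rhodium. Rh sits in group 9, so the d-electron count is 9 − 1 = 8. A 4d d⁸ ion has a large crystal-field splitting; square planar leaves the high-energy d_{x²−y²} orbital empty and maximises CFSE. → square planar.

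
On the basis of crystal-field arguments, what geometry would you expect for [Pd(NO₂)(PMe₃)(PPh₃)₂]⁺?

square planar

Each nitro (N-bound nitrite) is −1; trimethylphosphine is neutral; triphenylphosphine is neutral; balancing the +1 overall charge requires Pd(II).
Pd sits in group 10, so the d-electron count is 10 − 2 = 8.
Coordination number: 4.
A 4d d⁸ ion has a large crystal-field splitting; square planar leaves the high-energy d_{x²−y²} orbital empty and maximises CFSE.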